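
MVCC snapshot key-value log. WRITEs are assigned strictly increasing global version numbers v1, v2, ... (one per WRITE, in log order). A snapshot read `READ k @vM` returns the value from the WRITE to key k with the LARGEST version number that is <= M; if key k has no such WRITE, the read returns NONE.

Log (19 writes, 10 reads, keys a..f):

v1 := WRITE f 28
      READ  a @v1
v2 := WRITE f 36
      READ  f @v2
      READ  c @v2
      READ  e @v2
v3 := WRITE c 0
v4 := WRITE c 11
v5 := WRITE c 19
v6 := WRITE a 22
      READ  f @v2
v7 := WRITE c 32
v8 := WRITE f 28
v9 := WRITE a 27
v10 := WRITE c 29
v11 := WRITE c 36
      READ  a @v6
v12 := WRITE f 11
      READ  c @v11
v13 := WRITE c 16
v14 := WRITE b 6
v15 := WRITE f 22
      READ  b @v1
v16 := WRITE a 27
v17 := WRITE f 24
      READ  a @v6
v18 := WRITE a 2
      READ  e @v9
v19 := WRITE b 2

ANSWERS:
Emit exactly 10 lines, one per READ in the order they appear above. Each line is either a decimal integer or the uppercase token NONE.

Answer: NONE
36
NONE
NONE
36
22
36
NONE
22
NONE

Derivation:
v1: WRITE f=28  (f history now [(1, 28)])
READ a @v1: history=[] -> no version <= 1 -> NONE
v2: WRITE f=36  (f history now [(1, 28), (2, 36)])
READ f @v2: history=[(1, 28), (2, 36)] -> pick v2 -> 36
READ c @v2: history=[] -> no version <= 2 -> NONE
READ e @v2: history=[] -> no version <= 2 -> NONE
v3: WRITE c=0  (c history now [(3, 0)])
v4: WRITE c=11  (c history now [(3, 0), (4, 11)])
v5: WRITE c=19  (c history now [(3, 0), (4, 11), (5, 19)])
v6: WRITE a=22  (a history now [(6, 22)])
READ f @v2: history=[(1, 28), (2, 36)] -> pick v2 -> 36
v7: WRITE c=32  (c history now [(3, 0), (4, 11), (5, 19), (7, 32)])
v8: WRITE f=28  (f history now [(1, 28), (2, 36), (8, 28)])
v9: WRITE a=27  (a history now [(6, 22), (9, 27)])
v10: WRITE c=29  (c history now [(3, 0), (4, 11), (5, 19), (7, 32), (10, 29)])
v11: WRITE c=36  (c history now [(3, 0), (4, 11), (5, 19), (7, 32), (10, 29), (11, 36)])
READ a @v6: history=[(6, 22), (9, 27)] -> pick v6 -> 22
v12: WRITE f=11  (f history now [(1, 28), (2, 36), (8, 28), (12, 11)])
READ c @v11: history=[(3, 0), (4, 11), (5, 19), (7, 32), (10, 29), (11, 36)] -> pick v11 -> 36
v13: WRITE c=16  (c history now [(3, 0), (4, 11), (5, 19), (7, 32), (10, 29), (11, 36), (13, 16)])
v14: WRITE b=6  (b history now [(14, 6)])
v15: WRITE f=22  (f history now [(1, 28), (2, 36), (8, 28), (12, 11), (15, 22)])
READ b @v1: history=[(14, 6)] -> no version <= 1 -> NONE
v16: WRITE a=27  (a history now [(6, 22), (9, 27), (16, 27)])
v17: WRITE f=24  (f history now [(1, 28), (2, 36), (8, 28), (12, 11), (15, 22), (17, 24)])
READ a @v6: history=[(6, 22), (9, 27), (16, 27)] -> pick v6 -> 22
v18: WRITE a=2  (a history now [(6, 22), (9, 27), (16, 27), (18, 2)])
READ e @v9: history=[] -> no version <= 9 -> NONE
v19: WRITE b=2  (b history now [(14, 6), (19, 2)])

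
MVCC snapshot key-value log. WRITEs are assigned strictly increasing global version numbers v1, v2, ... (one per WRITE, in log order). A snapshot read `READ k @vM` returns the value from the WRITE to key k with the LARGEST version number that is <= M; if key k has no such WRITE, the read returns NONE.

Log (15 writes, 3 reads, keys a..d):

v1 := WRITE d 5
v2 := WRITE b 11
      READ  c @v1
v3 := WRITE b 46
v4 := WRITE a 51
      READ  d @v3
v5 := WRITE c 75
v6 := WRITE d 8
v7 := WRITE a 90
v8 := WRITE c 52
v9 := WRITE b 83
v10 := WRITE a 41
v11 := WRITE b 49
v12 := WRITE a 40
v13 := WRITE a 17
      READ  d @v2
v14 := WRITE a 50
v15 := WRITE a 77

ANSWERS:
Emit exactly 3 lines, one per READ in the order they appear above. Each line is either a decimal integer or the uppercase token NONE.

v1: WRITE d=5  (d history now [(1, 5)])
v2: WRITE b=11  (b history now [(2, 11)])
READ c @v1: history=[] -> no version <= 1 -> NONE
v3: WRITE b=46  (b history now [(2, 11), (3, 46)])
v4: WRITE a=51  (a history now [(4, 51)])
READ d @v3: history=[(1, 5)] -> pick v1 -> 5
v5: WRITE c=75  (c history now [(5, 75)])
v6: WRITE d=8  (d history now [(1, 5), (6, 8)])
v7: WRITE a=90  (a history now [(4, 51), (7, 90)])
v8: WRITE c=52  (c history now [(5, 75), (8, 52)])
v9: WRITE b=83  (b history now [(2, 11), (3, 46), (9, 83)])
v10: WRITE a=41  (a history now [(4, 51), (7, 90), (10, 41)])
v11: WRITE b=49  (b history now [(2, 11), (3, 46), (9, 83), (11, 49)])
v12: WRITE a=40  (a history now [(4, 51), (7, 90), (10, 41), (12, 40)])
v13: WRITE a=17  (a history now [(4, 51), (7, 90), (10, 41), (12, 40), (13, 17)])
READ d @v2: history=[(1, 5), (6, 8)] -> pick v1 -> 5
v14: WRITE a=50  (a history now [(4, 51), (7, 90), (10, 41), (12, 40), (13, 17), (14, 50)])
v15: WRITE a=77  (a history now [(4, 51), (7, 90), (10, 41), (12, 40), (13, 17), (14, 50), (15, 77)])

Answer: NONE
5
5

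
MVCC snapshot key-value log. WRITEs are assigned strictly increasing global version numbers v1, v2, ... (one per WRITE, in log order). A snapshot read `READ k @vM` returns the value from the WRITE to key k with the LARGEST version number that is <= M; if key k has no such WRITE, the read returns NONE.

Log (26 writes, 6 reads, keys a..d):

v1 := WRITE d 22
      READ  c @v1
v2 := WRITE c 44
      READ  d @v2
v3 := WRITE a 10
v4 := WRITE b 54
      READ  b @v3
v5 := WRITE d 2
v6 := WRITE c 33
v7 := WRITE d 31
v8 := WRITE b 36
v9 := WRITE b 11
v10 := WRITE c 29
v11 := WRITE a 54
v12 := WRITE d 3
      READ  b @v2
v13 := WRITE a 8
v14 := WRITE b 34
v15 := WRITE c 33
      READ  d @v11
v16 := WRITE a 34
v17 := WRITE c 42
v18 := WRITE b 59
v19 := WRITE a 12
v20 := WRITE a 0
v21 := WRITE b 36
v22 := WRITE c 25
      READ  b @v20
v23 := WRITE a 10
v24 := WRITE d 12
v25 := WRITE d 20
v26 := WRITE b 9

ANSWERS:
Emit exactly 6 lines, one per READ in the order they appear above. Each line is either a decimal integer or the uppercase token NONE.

v1: WRITE d=22  (d history now [(1, 22)])
READ c @v1: history=[] -> no version <= 1 -> NONE
v2: WRITE c=44  (c history now [(2, 44)])
READ d @v2: history=[(1, 22)] -> pick v1 -> 22
v3: WRITE a=10  (a history now [(3, 10)])
v4: WRITE b=54  (b history now [(4, 54)])
READ b @v3: history=[(4, 54)] -> no version <= 3 -> NONE
v5: WRITE d=2  (d history now [(1, 22), (5, 2)])
v6: WRITE c=33  (c history now [(2, 44), (6, 33)])
v7: WRITE d=31  (d history now [(1, 22), (5, 2), (7, 31)])
v8: WRITE b=36  (b history now [(4, 54), (8, 36)])
v9: WRITE b=11  (b history now [(4, 54), (8, 36), (9, 11)])
v10: WRITE c=29  (c history now [(2, 44), (6, 33), (10, 29)])
v11: WRITE a=54  (a history now [(3, 10), (11, 54)])
v12: WRITE d=3  (d history now [(1, 22), (5, 2), (7, 31), (12, 3)])
READ b @v2: history=[(4, 54), (8, 36), (9, 11)] -> no version <= 2 -> NONE
v13: WRITE a=8  (a history now [(3, 10), (11, 54), (13, 8)])
v14: WRITE b=34  (b history now [(4, 54), (8, 36), (9, 11), (14, 34)])
v15: WRITE c=33  (c history now [(2, 44), (6, 33), (10, 29), (15, 33)])
READ d @v11: history=[(1, 22), (5, 2), (7, 31), (12, 3)] -> pick v7 -> 31
v16: WRITE a=34  (a history now [(3, 10), (11, 54), (13, 8), (16, 34)])
v17: WRITE c=42  (c history now [(2, 44), (6, 33), (10, 29), (15, 33), (17, 42)])
v18: WRITE b=59  (b history now [(4, 54), (8, 36), (9, 11), (14, 34), (18, 59)])
v19: WRITE a=12  (a history now [(3, 10), (11, 54), (13, 8), (16, 34), (19, 12)])
v20: WRITE a=0  (a history now [(3, 10), (11, 54), (13, 8), (16, 34), (19, 12), (20, 0)])
v21: WRITE b=36  (b history now [(4, 54), (8, 36), (9, 11), (14, 34), (18, 59), (21, 36)])
v22: WRITE c=25  (c history now [(2, 44), (6, 33), (10, 29), (15, 33), (17, 42), (22, 25)])
READ b @v20: history=[(4, 54), (8, 36), (9, 11), (14, 34), (18, 59), (21, 36)] -> pick v18 -> 59
v23: WRITE a=10  (a history now [(3, 10), (11, 54), (13, 8), (16, 34), (19, 12), (20, 0), (23, 10)])
v24: WRITE d=12  (d history now [(1, 22), (5, 2), (7, 31), (12, 3), (24, 12)])
v25: WRITE d=20  (d history now [(1, 22), (5, 2), (7, 31), (12, 3), (24, 12), (25, 20)])
v26: WRITE b=9  (b history now [(4, 54), (8, 36), (9, 11), (14, 34), (18, 59), (21, 36), (26, 9)])

Answer: NONE
22
NONE
NONE
31
59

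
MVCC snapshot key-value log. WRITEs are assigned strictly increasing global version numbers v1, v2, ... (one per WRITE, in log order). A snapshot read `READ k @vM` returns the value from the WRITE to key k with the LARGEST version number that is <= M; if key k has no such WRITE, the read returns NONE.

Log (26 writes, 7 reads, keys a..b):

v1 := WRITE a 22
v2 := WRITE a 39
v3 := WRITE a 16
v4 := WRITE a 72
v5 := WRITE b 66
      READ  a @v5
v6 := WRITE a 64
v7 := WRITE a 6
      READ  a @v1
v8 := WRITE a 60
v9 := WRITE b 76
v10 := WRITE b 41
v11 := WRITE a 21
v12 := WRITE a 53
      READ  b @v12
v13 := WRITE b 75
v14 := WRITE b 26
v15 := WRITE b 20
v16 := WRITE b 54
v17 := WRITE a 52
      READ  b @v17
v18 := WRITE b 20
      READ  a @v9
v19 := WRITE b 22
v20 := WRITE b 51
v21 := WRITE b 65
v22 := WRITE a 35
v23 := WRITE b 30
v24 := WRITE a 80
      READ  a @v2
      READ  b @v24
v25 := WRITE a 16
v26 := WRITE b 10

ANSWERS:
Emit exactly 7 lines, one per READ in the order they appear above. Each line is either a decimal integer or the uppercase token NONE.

v1: WRITE a=22  (a history now [(1, 22)])
v2: WRITE a=39  (a history now [(1, 22), (2, 39)])
v3: WRITE a=16  (a history now [(1, 22), (2, 39), (3, 16)])
v4: WRITE a=72  (a history now [(1, 22), (2, 39), (3, 16), (4, 72)])
v5: WRITE b=66  (b history now [(5, 66)])
READ a @v5: history=[(1, 22), (2, 39), (3, 16), (4, 72)] -> pick v4 -> 72
v6: WRITE a=64  (a history now [(1, 22), (2, 39), (3, 16), (4, 72), (6, 64)])
v7: WRITE a=6  (a history now [(1, 22), (2, 39), (3, 16), (4, 72), (6, 64), (7, 6)])
READ a @v1: history=[(1, 22), (2, 39), (3, 16), (4, 72), (6, 64), (7, 6)] -> pick v1 -> 22
v8: WRITE a=60  (a history now [(1, 22), (2, 39), (3, 16), (4, 72), (6, 64), (7, 6), (8, 60)])
v9: WRITE b=76  (b history now [(5, 66), (9, 76)])
v10: WRITE b=41  (b history now [(5, 66), (9, 76), (10, 41)])
v11: WRITE a=21  (a history now [(1, 22), (2, 39), (3, 16), (4, 72), (6, 64), (7, 6), (8, 60), (11, 21)])
v12: WRITE a=53  (a history now [(1, 22), (2, 39), (3, 16), (4, 72), (6, 64), (7, 6), (8, 60), (11, 21), (12, 53)])
READ b @v12: history=[(5, 66), (9, 76), (10, 41)] -> pick v10 -> 41
v13: WRITE b=75  (b history now [(5, 66), (9, 76), (10, 41), (13, 75)])
v14: WRITE b=26  (b history now [(5, 66), (9, 76), (10, 41), (13, 75), (14, 26)])
v15: WRITE b=20  (b history now [(5, 66), (9, 76), (10, 41), (13, 75), (14, 26), (15, 20)])
v16: WRITE b=54  (b history now [(5, 66), (9, 76), (10, 41), (13, 75), (14, 26), (15, 20), (16, 54)])
v17: WRITE a=52  (a history now [(1, 22), (2, 39), (3, 16), (4, 72), (6, 64), (7, 6), (8, 60), (11, 21), (12, 53), (17, 52)])
READ b @v17: history=[(5, 66), (9, 76), (10, 41), (13, 75), (14, 26), (15, 20), (16, 54)] -> pick v16 -> 54
v18: WRITE b=20  (b history now [(5, 66), (9, 76), (10, 41), (13, 75), (14, 26), (15, 20), (16, 54), (18, 20)])
READ a @v9: history=[(1, 22), (2, 39), (3, 16), (4, 72), (6, 64), (7, 6), (8, 60), (11, 21), (12, 53), (17, 52)] -> pick v8 -> 60
v19: WRITE b=22  (b history now [(5, 66), (9, 76), (10, 41), (13, 75), (14, 26), (15, 20), (16, 54), (18, 20), (19, 22)])
v20: WRITE b=51  (b history now [(5, 66), (9, 76), (10, 41), (13, 75), (14, 26), (15, 20), (16, 54), (18, 20), (19, 22), (20, 51)])
v21: WRITE b=65  (b history now [(5, 66), (9, 76), (10, 41), (13, 75), (14, 26), (15, 20), (16, 54), (18, 20), (19, 22), (20, 51), (21, 65)])
v22: WRITE a=35  (a history now [(1, 22), (2, 39), (3, 16), (4, 72), (6, 64), (7, 6), (8, 60), (11, 21), (12, 53), (17, 52), (22, 35)])
v23: WRITE b=30  (b history now [(5, 66), (9, 76), (10, 41), (13, 75), (14, 26), (15, 20), (16, 54), (18, 20), (19, 22), (20, 51), (21, 65), (23, 30)])
v24: WRITE a=80  (a history now [(1, 22), (2, 39), (3, 16), (4, 72), (6, 64), (7, 6), (8, 60), (11, 21), (12, 53), (17, 52), (22, 35), (24, 80)])
READ a @v2: history=[(1, 22), (2, 39), (3, 16), (4, 72), (6, 64), (7, 6), (8, 60), (11, 21), (12, 53), (17, 52), (22, 35), (24, 80)] -> pick v2 -> 39
READ b @v24: history=[(5, 66), (9, 76), (10, 41), (13, 75), (14, 26), (15, 20), (16, 54), (18, 20), (19, 22), (20, 51), (21, 65), (23, 30)] -> pick v23 -> 30
v25: WRITE a=16  (a history now [(1, 22), (2, 39), (3, 16), (4, 72), (6, 64), (7, 6), (8, 60), (11, 21), (12, 53), (17, 52), (22, 35), (24, 80), (25, 16)])
v26: WRITE b=10  (b history now [(5, 66), (9, 76), (10, 41), (13, 75), (14, 26), (15, 20), (16, 54), (18, 20), (19, 22), (20, 51), (21, 65), (23, 30), (26, 10)])

Answer: 72
22
41
54
60
39
30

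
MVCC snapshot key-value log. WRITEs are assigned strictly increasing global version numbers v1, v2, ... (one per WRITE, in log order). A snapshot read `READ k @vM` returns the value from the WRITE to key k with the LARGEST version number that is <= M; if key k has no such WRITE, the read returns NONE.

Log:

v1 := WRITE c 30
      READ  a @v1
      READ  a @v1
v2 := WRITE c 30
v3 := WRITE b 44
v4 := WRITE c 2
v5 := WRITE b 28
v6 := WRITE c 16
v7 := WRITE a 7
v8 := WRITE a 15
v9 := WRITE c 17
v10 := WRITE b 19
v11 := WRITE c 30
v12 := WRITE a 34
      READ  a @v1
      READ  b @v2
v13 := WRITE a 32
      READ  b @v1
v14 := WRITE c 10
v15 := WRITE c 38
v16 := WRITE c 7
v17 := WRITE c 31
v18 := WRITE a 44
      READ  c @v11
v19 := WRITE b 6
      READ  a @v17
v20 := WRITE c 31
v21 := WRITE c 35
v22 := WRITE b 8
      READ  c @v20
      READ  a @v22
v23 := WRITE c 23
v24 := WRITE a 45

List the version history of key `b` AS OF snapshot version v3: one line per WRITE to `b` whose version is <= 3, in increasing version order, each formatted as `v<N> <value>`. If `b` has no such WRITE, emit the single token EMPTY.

Scan writes for key=b with version <= 3:
  v1 WRITE c 30 -> skip
  v2 WRITE c 30 -> skip
  v3 WRITE b 44 -> keep
  v4 WRITE c 2 -> skip
  v5 WRITE b 28 -> drop (> snap)
  v6 WRITE c 16 -> skip
  v7 WRITE a 7 -> skip
  v8 WRITE a 15 -> skip
  v9 WRITE c 17 -> skip
  v10 WRITE b 19 -> drop (> snap)
  v11 WRITE c 30 -> skip
  v12 WRITE a 34 -> skip
  v13 WRITE a 32 -> skip
  v14 WRITE c 10 -> skip
  v15 WRITE c 38 -> skip
  v16 WRITE c 7 -> skip
  v17 WRITE c 31 -> skip
  v18 WRITE a 44 -> skip
  v19 WRITE b 6 -> drop (> snap)
  v20 WRITE c 31 -> skip
  v21 WRITE c 35 -> skip
  v22 WRITE b 8 -> drop (> snap)
  v23 WRITE c 23 -> skip
  v24 WRITE a 45 -> skip
Collected: [(3, 44)]

Answer: v3 44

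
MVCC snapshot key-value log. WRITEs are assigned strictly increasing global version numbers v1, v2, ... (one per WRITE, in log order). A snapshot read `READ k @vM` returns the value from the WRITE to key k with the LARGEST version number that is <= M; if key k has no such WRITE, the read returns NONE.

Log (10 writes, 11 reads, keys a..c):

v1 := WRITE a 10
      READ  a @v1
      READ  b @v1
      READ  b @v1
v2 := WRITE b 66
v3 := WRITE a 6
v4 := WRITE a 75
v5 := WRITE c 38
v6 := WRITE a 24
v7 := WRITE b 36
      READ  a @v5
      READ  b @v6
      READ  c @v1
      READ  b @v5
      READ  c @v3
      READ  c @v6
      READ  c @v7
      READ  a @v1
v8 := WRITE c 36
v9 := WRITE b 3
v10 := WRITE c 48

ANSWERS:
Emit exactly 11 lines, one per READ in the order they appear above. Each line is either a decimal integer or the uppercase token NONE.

v1: WRITE a=10  (a history now [(1, 10)])
READ a @v1: history=[(1, 10)] -> pick v1 -> 10
READ b @v1: history=[] -> no version <= 1 -> NONE
READ b @v1: history=[] -> no version <= 1 -> NONE
v2: WRITE b=66  (b history now [(2, 66)])
v3: WRITE a=6  (a history now [(1, 10), (3, 6)])
v4: WRITE a=75  (a history now [(1, 10), (3, 6), (4, 75)])
v5: WRITE c=38  (c history now [(5, 38)])
v6: WRITE a=24  (a history now [(1, 10), (3, 6), (4, 75), (6, 24)])
v7: WRITE b=36  (b history now [(2, 66), (7, 36)])
READ a @v5: history=[(1, 10), (3, 6), (4, 75), (6, 24)] -> pick v4 -> 75
READ b @v6: history=[(2, 66), (7, 36)] -> pick v2 -> 66
READ c @v1: history=[(5, 38)] -> no version <= 1 -> NONE
READ b @v5: history=[(2, 66), (7, 36)] -> pick v2 -> 66
READ c @v3: history=[(5, 38)] -> no version <= 3 -> NONE
READ c @v6: history=[(5, 38)] -> pick v5 -> 38
READ c @v7: history=[(5, 38)] -> pick v5 -> 38
READ a @v1: history=[(1, 10), (3, 6), (4, 75), (6, 24)] -> pick v1 -> 10
v8: WRITE c=36  (c history now [(5, 38), (8, 36)])
v9: WRITE b=3  (b history now [(2, 66), (7, 36), (9, 3)])
v10: WRITE c=48  (c history now [(5, 38), (8, 36), (10, 48)])

Answer: 10
NONE
NONE
75
66
NONE
66
NONE
38
38
10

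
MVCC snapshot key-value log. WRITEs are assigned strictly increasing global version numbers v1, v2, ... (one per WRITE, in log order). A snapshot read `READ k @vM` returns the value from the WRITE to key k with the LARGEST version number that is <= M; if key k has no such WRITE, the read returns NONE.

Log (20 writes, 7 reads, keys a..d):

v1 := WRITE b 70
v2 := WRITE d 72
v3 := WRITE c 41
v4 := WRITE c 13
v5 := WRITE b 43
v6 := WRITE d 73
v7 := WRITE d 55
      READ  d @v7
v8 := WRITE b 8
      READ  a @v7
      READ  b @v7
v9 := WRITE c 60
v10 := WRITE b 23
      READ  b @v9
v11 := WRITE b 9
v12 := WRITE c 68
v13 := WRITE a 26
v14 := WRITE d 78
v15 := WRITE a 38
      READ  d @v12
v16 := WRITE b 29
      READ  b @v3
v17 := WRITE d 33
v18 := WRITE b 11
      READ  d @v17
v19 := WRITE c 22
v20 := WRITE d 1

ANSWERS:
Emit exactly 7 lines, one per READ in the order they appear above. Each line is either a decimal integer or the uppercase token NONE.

Answer: 55
NONE
43
8
55
70
33

Derivation:
v1: WRITE b=70  (b history now [(1, 70)])
v2: WRITE d=72  (d history now [(2, 72)])
v3: WRITE c=41  (c history now [(3, 41)])
v4: WRITE c=13  (c history now [(3, 41), (4, 13)])
v5: WRITE b=43  (b history now [(1, 70), (5, 43)])
v6: WRITE d=73  (d history now [(2, 72), (6, 73)])
v7: WRITE d=55  (d history now [(2, 72), (6, 73), (7, 55)])
READ d @v7: history=[(2, 72), (6, 73), (7, 55)] -> pick v7 -> 55
v8: WRITE b=8  (b history now [(1, 70), (5, 43), (8, 8)])
READ a @v7: history=[] -> no version <= 7 -> NONE
READ b @v7: history=[(1, 70), (5, 43), (8, 8)] -> pick v5 -> 43
v9: WRITE c=60  (c history now [(3, 41), (4, 13), (9, 60)])
v10: WRITE b=23  (b history now [(1, 70), (5, 43), (8, 8), (10, 23)])
READ b @v9: history=[(1, 70), (5, 43), (8, 8), (10, 23)] -> pick v8 -> 8
v11: WRITE b=9  (b history now [(1, 70), (5, 43), (8, 8), (10, 23), (11, 9)])
v12: WRITE c=68  (c history now [(3, 41), (4, 13), (9, 60), (12, 68)])
v13: WRITE a=26  (a history now [(13, 26)])
v14: WRITE d=78  (d history now [(2, 72), (6, 73), (7, 55), (14, 78)])
v15: WRITE a=38  (a history now [(13, 26), (15, 38)])
READ d @v12: history=[(2, 72), (6, 73), (7, 55), (14, 78)] -> pick v7 -> 55
v16: WRITE b=29  (b history now [(1, 70), (5, 43), (8, 8), (10, 23), (11, 9), (16, 29)])
READ b @v3: history=[(1, 70), (5, 43), (8, 8), (10, 23), (11, 9), (16, 29)] -> pick v1 -> 70
v17: WRITE d=33  (d history now [(2, 72), (6, 73), (7, 55), (14, 78), (17, 33)])
v18: WRITE b=11  (b history now [(1, 70), (5, 43), (8, 8), (10, 23), (11, 9), (16, 29), (18, 11)])
READ d @v17: history=[(2, 72), (6, 73), (7, 55), (14, 78), (17, 33)] -> pick v17 -> 33
v19: WRITE c=22  (c history now [(3, 41), (4, 13), (9, 60), (12, 68), (19, 22)])
v20: WRITE d=1  (d history now [(2, 72), (6, 73), (7, 55), (14, 78), (17, 33), (20, 1)])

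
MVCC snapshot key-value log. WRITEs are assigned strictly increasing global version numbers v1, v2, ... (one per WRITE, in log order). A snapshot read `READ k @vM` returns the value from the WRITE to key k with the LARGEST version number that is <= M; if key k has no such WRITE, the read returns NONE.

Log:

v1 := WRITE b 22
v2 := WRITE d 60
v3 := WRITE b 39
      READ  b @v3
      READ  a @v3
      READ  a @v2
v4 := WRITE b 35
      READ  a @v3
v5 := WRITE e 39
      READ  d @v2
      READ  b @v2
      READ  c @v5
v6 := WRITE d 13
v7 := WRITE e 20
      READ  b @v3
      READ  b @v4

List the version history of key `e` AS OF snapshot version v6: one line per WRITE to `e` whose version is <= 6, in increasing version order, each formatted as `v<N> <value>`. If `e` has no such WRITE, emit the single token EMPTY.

Answer: v5 39

Derivation:
Scan writes for key=e with version <= 6:
  v1 WRITE b 22 -> skip
  v2 WRITE d 60 -> skip
  v3 WRITE b 39 -> skip
  v4 WRITE b 35 -> skip
  v5 WRITE e 39 -> keep
  v6 WRITE d 13 -> skip
  v7 WRITE e 20 -> drop (> snap)
Collected: [(5, 39)]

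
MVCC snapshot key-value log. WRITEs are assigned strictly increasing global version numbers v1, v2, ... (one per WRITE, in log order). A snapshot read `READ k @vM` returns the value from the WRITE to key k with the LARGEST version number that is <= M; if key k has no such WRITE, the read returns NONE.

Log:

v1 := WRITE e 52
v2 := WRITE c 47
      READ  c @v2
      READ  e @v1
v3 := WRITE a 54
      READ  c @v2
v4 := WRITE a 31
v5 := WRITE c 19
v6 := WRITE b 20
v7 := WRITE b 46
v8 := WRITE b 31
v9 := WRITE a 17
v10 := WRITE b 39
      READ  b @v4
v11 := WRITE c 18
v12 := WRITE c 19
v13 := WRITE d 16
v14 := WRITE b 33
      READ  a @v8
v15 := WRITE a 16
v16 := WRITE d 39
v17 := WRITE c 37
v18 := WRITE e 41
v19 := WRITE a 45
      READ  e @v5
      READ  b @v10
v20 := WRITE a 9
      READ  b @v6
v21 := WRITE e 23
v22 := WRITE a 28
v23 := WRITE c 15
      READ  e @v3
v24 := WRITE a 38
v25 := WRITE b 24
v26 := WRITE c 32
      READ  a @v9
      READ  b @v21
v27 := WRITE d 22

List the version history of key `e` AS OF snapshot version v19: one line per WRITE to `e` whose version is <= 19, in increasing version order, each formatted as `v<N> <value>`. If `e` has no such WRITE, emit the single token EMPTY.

Answer: v1 52
v18 41

Derivation:
Scan writes for key=e with version <= 19:
  v1 WRITE e 52 -> keep
  v2 WRITE c 47 -> skip
  v3 WRITE a 54 -> skip
  v4 WRITE a 31 -> skip
  v5 WRITE c 19 -> skip
  v6 WRITE b 20 -> skip
  v7 WRITE b 46 -> skip
  v8 WRITE b 31 -> skip
  v9 WRITE a 17 -> skip
  v10 WRITE b 39 -> skip
  v11 WRITE c 18 -> skip
  v12 WRITE c 19 -> skip
  v13 WRITE d 16 -> skip
  v14 WRITE b 33 -> skip
  v15 WRITE a 16 -> skip
  v16 WRITE d 39 -> skip
  v17 WRITE c 37 -> skip
  v18 WRITE e 41 -> keep
  v19 WRITE a 45 -> skip
  v20 WRITE a 9 -> skip
  v21 WRITE e 23 -> drop (> snap)
  v22 WRITE a 28 -> skip
  v23 WRITE c 15 -> skip
  v24 WRITE a 38 -> skip
  v25 WRITE b 24 -> skip
  v26 WRITE c 32 -> skip
  v27 WRITE d 22 -> skip
Collected: [(1, 52), (18, 41)]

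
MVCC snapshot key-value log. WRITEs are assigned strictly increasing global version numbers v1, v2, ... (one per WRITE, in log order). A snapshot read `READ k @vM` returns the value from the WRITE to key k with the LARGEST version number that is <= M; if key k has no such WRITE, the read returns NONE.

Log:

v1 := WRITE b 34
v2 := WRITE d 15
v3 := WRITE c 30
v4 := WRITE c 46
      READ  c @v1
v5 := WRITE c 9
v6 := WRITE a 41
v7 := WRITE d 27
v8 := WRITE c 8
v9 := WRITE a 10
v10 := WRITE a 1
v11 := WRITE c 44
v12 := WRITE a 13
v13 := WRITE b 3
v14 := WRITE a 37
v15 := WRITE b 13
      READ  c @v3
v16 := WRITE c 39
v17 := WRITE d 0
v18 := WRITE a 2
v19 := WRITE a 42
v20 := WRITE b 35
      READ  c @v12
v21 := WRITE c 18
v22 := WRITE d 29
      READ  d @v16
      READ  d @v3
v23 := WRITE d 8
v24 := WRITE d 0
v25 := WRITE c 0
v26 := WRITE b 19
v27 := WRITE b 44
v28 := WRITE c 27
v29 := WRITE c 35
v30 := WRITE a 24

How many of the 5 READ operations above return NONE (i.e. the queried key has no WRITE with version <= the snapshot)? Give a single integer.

Answer: 1

Derivation:
v1: WRITE b=34  (b history now [(1, 34)])
v2: WRITE d=15  (d history now [(2, 15)])
v3: WRITE c=30  (c history now [(3, 30)])
v4: WRITE c=46  (c history now [(3, 30), (4, 46)])
READ c @v1: history=[(3, 30), (4, 46)] -> no version <= 1 -> NONE
v5: WRITE c=9  (c history now [(3, 30), (4, 46), (5, 9)])
v6: WRITE a=41  (a history now [(6, 41)])
v7: WRITE d=27  (d history now [(2, 15), (7, 27)])
v8: WRITE c=8  (c history now [(3, 30), (4, 46), (5, 9), (8, 8)])
v9: WRITE a=10  (a history now [(6, 41), (9, 10)])
v10: WRITE a=1  (a history now [(6, 41), (9, 10), (10, 1)])
v11: WRITE c=44  (c history now [(3, 30), (4, 46), (5, 9), (8, 8), (11, 44)])
v12: WRITE a=13  (a history now [(6, 41), (9, 10), (10, 1), (12, 13)])
v13: WRITE b=3  (b history now [(1, 34), (13, 3)])
v14: WRITE a=37  (a history now [(6, 41), (9, 10), (10, 1), (12, 13), (14, 37)])
v15: WRITE b=13  (b history now [(1, 34), (13, 3), (15, 13)])
READ c @v3: history=[(3, 30), (4, 46), (5, 9), (8, 8), (11, 44)] -> pick v3 -> 30
v16: WRITE c=39  (c history now [(3, 30), (4, 46), (5, 9), (8, 8), (11, 44), (16, 39)])
v17: WRITE d=0  (d history now [(2, 15), (7, 27), (17, 0)])
v18: WRITE a=2  (a history now [(6, 41), (9, 10), (10, 1), (12, 13), (14, 37), (18, 2)])
v19: WRITE a=42  (a history now [(6, 41), (9, 10), (10, 1), (12, 13), (14, 37), (18, 2), (19, 42)])
v20: WRITE b=35  (b history now [(1, 34), (13, 3), (15, 13), (20, 35)])
READ c @v12: history=[(3, 30), (4, 46), (5, 9), (8, 8), (11, 44), (16, 39)] -> pick v11 -> 44
v21: WRITE c=18  (c history now [(3, 30), (4, 46), (5, 9), (8, 8), (11, 44), (16, 39), (21, 18)])
v22: WRITE d=29  (d history now [(2, 15), (7, 27), (17, 0), (22, 29)])
READ d @v16: history=[(2, 15), (7, 27), (17, 0), (22, 29)] -> pick v7 -> 27
READ d @v3: history=[(2, 15), (7, 27), (17, 0), (22, 29)] -> pick v2 -> 15
v23: WRITE d=8  (d history now [(2, 15), (7, 27), (17, 0), (22, 29), (23, 8)])
v24: WRITE d=0  (d history now [(2, 15), (7, 27), (17, 0), (22, 29), (23, 8), (24, 0)])
v25: WRITE c=0  (c history now [(3, 30), (4, 46), (5, 9), (8, 8), (11, 44), (16, 39), (21, 18), (25, 0)])
v26: WRITE b=19  (b history now [(1, 34), (13, 3), (15, 13), (20, 35), (26, 19)])
v27: WRITE b=44  (b history now [(1, 34), (13, 3), (15, 13), (20, 35), (26, 19), (27, 44)])
v28: WRITE c=27  (c history now [(3, 30), (4, 46), (5, 9), (8, 8), (11, 44), (16, 39), (21, 18), (25, 0), (28, 27)])
v29: WRITE c=35  (c history now [(3, 30), (4, 46), (5, 9), (8, 8), (11, 44), (16, 39), (21, 18), (25, 0), (28, 27), (29, 35)])
v30: WRITE a=24  (a history now [(6, 41), (9, 10), (10, 1), (12, 13), (14, 37), (18, 2), (19, 42), (30, 24)])
Read results in order: ['NONE', '30', '44', '27', '15']
NONE count = 1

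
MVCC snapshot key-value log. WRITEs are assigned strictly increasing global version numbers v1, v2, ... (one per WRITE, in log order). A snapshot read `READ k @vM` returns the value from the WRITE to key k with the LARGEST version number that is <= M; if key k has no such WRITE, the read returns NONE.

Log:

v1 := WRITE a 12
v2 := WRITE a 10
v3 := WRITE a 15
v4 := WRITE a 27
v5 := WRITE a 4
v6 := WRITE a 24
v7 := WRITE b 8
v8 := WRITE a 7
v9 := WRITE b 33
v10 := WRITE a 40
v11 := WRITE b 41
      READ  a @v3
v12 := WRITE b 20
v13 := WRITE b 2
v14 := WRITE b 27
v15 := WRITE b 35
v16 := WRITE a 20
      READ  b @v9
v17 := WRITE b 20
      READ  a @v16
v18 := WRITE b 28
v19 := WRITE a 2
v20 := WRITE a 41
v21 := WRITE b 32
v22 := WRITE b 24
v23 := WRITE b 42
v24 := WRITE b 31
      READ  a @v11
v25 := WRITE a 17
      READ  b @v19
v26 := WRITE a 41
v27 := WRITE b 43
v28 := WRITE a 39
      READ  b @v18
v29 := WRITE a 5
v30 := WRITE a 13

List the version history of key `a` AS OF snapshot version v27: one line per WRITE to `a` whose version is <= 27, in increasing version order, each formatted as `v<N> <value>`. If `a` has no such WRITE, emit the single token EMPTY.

Scan writes for key=a with version <= 27:
  v1 WRITE a 12 -> keep
  v2 WRITE a 10 -> keep
  v3 WRITE a 15 -> keep
  v4 WRITE a 27 -> keep
  v5 WRITE a 4 -> keep
  v6 WRITE a 24 -> keep
  v7 WRITE b 8 -> skip
  v8 WRITE a 7 -> keep
  v9 WRITE b 33 -> skip
  v10 WRITE a 40 -> keep
  v11 WRITE b 41 -> skip
  v12 WRITE b 20 -> skip
  v13 WRITE b 2 -> skip
  v14 WRITE b 27 -> skip
  v15 WRITE b 35 -> skip
  v16 WRITE a 20 -> keep
  v17 WRITE b 20 -> skip
  v18 WRITE b 28 -> skip
  v19 WRITE a 2 -> keep
  v20 WRITE a 41 -> keep
  v21 WRITE b 32 -> skip
  v22 WRITE b 24 -> skip
  v23 WRITE b 42 -> skip
  v24 WRITE b 31 -> skip
  v25 WRITE a 17 -> keep
  v26 WRITE a 41 -> keep
  v27 WRITE b 43 -> skip
  v28 WRITE a 39 -> drop (> snap)
  v29 WRITE a 5 -> drop (> snap)
  v30 WRITE a 13 -> drop (> snap)
Collected: [(1, 12), (2, 10), (3, 15), (4, 27), (5, 4), (6, 24), (8, 7), (10, 40), (16, 20), (19, 2), (20, 41), (25, 17), (26, 41)]

Answer: v1 12
v2 10
v3 15
v4 27
v5 4
v6 24
v8 7
v10 40
v16 20
v19 2
v20 41
v25 17
v26 41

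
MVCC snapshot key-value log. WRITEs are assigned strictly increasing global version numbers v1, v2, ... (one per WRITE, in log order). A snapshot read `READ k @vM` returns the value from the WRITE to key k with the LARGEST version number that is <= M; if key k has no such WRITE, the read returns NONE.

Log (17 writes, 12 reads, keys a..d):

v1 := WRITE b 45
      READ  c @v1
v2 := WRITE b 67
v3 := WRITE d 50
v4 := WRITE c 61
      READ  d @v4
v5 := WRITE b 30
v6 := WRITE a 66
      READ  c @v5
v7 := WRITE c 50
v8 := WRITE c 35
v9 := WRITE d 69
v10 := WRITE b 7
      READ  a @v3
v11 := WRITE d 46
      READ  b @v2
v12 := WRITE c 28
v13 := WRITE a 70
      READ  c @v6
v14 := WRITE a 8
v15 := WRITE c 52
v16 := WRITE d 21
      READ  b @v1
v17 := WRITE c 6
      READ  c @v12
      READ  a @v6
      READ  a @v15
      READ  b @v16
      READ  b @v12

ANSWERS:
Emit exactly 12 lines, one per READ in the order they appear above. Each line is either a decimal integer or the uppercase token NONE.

v1: WRITE b=45  (b history now [(1, 45)])
READ c @v1: history=[] -> no version <= 1 -> NONE
v2: WRITE b=67  (b history now [(1, 45), (2, 67)])
v3: WRITE d=50  (d history now [(3, 50)])
v4: WRITE c=61  (c history now [(4, 61)])
READ d @v4: history=[(3, 50)] -> pick v3 -> 50
v5: WRITE b=30  (b history now [(1, 45), (2, 67), (5, 30)])
v6: WRITE a=66  (a history now [(6, 66)])
READ c @v5: history=[(4, 61)] -> pick v4 -> 61
v7: WRITE c=50  (c history now [(4, 61), (7, 50)])
v8: WRITE c=35  (c history now [(4, 61), (7, 50), (8, 35)])
v9: WRITE d=69  (d history now [(3, 50), (9, 69)])
v10: WRITE b=7  (b history now [(1, 45), (2, 67), (5, 30), (10, 7)])
READ a @v3: history=[(6, 66)] -> no version <= 3 -> NONE
v11: WRITE d=46  (d history now [(3, 50), (9, 69), (11, 46)])
READ b @v2: history=[(1, 45), (2, 67), (5, 30), (10, 7)] -> pick v2 -> 67
v12: WRITE c=28  (c history now [(4, 61), (7, 50), (8, 35), (12, 28)])
v13: WRITE a=70  (a history now [(6, 66), (13, 70)])
READ c @v6: history=[(4, 61), (7, 50), (8, 35), (12, 28)] -> pick v4 -> 61
v14: WRITE a=8  (a history now [(6, 66), (13, 70), (14, 8)])
v15: WRITE c=52  (c history now [(4, 61), (7, 50), (8, 35), (12, 28), (15, 52)])
v16: WRITE d=21  (d history now [(3, 50), (9, 69), (11, 46), (16, 21)])
READ b @v1: history=[(1, 45), (2, 67), (5, 30), (10, 7)] -> pick v1 -> 45
v17: WRITE c=6  (c history now [(4, 61), (7, 50), (8, 35), (12, 28), (15, 52), (17, 6)])
READ c @v12: history=[(4, 61), (7, 50), (8, 35), (12, 28), (15, 52), (17, 6)] -> pick v12 -> 28
READ a @v6: history=[(6, 66), (13, 70), (14, 8)] -> pick v6 -> 66
READ a @v15: history=[(6, 66), (13, 70), (14, 8)] -> pick v14 -> 8
READ b @v16: history=[(1, 45), (2, 67), (5, 30), (10, 7)] -> pick v10 -> 7
READ b @v12: history=[(1, 45), (2, 67), (5, 30), (10, 7)] -> pick v10 -> 7

Answer: NONE
50
61
NONE
67
61
45
28
66
8
7
7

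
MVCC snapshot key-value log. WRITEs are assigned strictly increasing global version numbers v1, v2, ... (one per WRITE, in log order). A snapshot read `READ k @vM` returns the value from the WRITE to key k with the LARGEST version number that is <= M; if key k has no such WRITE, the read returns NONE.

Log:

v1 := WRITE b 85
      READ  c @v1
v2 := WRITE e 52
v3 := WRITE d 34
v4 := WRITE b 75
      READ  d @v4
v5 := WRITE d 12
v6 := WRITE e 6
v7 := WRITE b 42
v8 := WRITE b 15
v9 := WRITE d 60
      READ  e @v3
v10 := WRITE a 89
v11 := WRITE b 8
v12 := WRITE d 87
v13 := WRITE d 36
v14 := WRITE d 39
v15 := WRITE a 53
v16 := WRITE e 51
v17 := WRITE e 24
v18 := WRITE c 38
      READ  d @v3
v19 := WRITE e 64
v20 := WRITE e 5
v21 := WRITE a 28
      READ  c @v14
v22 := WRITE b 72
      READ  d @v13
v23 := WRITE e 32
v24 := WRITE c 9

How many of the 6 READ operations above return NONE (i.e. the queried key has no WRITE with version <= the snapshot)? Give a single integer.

Answer: 2

Derivation:
v1: WRITE b=85  (b history now [(1, 85)])
READ c @v1: history=[] -> no version <= 1 -> NONE
v2: WRITE e=52  (e history now [(2, 52)])
v3: WRITE d=34  (d history now [(3, 34)])
v4: WRITE b=75  (b history now [(1, 85), (4, 75)])
READ d @v4: history=[(3, 34)] -> pick v3 -> 34
v5: WRITE d=12  (d history now [(3, 34), (5, 12)])
v6: WRITE e=6  (e history now [(2, 52), (6, 6)])
v7: WRITE b=42  (b history now [(1, 85), (4, 75), (7, 42)])
v8: WRITE b=15  (b history now [(1, 85), (4, 75), (7, 42), (8, 15)])
v9: WRITE d=60  (d history now [(3, 34), (5, 12), (9, 60)])
READ e @v3: history=[(2, 52), (6, 6)] -> pick v2 -> 52
v10: WRITE a=89  (a history now [(10, 89)])
v11: WRITE b=8  (b history now [(1, 85), (4, 75), (7, 42), (8, 15), (11, 8)])
v12: WRITE d=87  (d history now [(3, 34), (5, 12), (9, 60), (12, 87)])
v13: WRITE d=36  (d history now [(3, 34), (5, 12), (9, 60), (12, 87), (13, 36)])
v14: WRITE d=39  (d history now [(3, 34), (5, 12), (9, 60), (12, 87), (13, 36), (14, 39)])
v15: WRITE a=53  (a history now [(10, 89), (15, 53)])
v16: WRITE e=51  (e history now [(2, 52), (6, 6), (16, 51)])
v17: WRITE e=24  (e history now [(2, 52), (6, 6), (16, 51), (17, 24)])
v18: WRITE c=38  (c history now [(18, 38)])
READ d @v3: history=[(3, 34), (5, 12), (9, 60), (12, 87), (13, 36), (14, 39)] -> pick v3 -> 34
v19: WRITE e=64  (e history now [(2, 52), (6, 6), (16, 51), (17, 24), (19, 64)])
v20: WRITE e=5  (e history now [(2, 52), (6, 6), (16, 51), (17, 24), (19, 64), (20, 5)])
v21: WRITE a=28  (a history now [(10, 89), (15, 53), (21, 28)])
READ c @v14: history=[(18, 38)] -> no version <= 14 -> NONE
v22: WRITE b=72  (b history now [(1, 85), (4, 75), (7, 42), (8, 15), (11, 8), (22, 72)])
READ d @v13: history=[(3, 34), (5, 12), (9, 60), (12, 87), (13, 36), (14, 39)] -> pick v13 -> 36
v23: WRITE e=32  (e history now [(2, 52), (6, 6), (16, 51), (17, 24), (19, 64), (20, 5), (23, 32)])
v24: WRITE c=9  (c history now [(18, 38), (24, 9)])
Read results in order: ['NONE', '34', '52', '34', 'NONE', '36']
NONE count = 2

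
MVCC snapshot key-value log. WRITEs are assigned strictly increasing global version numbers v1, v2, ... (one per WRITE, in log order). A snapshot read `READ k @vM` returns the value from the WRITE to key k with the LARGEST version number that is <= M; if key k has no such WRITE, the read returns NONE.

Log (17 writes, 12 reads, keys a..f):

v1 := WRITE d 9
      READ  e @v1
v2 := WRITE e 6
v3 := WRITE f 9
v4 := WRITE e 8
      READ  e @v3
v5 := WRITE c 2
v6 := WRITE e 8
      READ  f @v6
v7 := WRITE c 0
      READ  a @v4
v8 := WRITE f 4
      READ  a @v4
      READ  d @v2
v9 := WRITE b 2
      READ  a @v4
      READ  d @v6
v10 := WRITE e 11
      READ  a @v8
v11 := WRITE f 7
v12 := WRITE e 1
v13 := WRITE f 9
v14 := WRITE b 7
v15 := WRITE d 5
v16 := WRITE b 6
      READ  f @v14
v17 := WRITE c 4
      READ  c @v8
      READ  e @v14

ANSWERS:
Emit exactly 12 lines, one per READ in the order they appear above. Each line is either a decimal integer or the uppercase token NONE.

Answer: NONE
6
9
NONE
NONE
9
NONE
9
NONE
9
0
1

Derivation:
v1: WRITE d=9  (d history now [(1, 9)])
READ e @v1: history=[] -> no version <= 1 -> NONE
v2: WRITE e=6  (e history now [(2, 6)])
v3: WRITE f=9  (f history now [(3, 9)])
v4: WRITE e=8  (e history now [(2, 6), (4, 8)])
READ e @v3: history=[(2, 6), (4, 8)] -> pick v2 -> 6
v5: WRITE c=2  (c history now [(5, 2)])
v6: WRITE e=8  (e history now [(2, 6), (4, 8), (6, 8)])
READ f @v6: history=[(3, 9)] -> pick v3 -> 9
v7: WRITE c=0  (c history now [(5, 2), (7, 0)])
READ a @v4: history=[] -> no version <= 4 -> NONE
v8: WRITE f=4  (f history now [(3, 9), (8, 4)])
READ a @v4: history=[] -> no version <= 4 -> NONE
READ d @v2: history=[(1, 9)] -> pick v1 -> 9
v9: WRITE b=2  (b history now [(9, 2)])
READ a @v4: history=[] -> no version <= 4 -> NONE
READ d @v6: history=[(1, 9)] -> pick v1 -> 9
v10: WRITE e=11  (e history now [(2, 6), (4, 8), (6, 8), (10, 11)])
READ a @v8: history=[] -> no version <= 8 -> NONE
v11: WRITE f=7  (f history now [(3, 9), (8, 4), (11, 7)])
v12: WRITE e=1  (e history now [(2, 6), (4, 8), (6, 8), (10, 11), (12, 1)])
v13: WRITE f=9  (f history now [(3, 9), (8, 4), (11, 7), (13, 9)])
v14: WRITE b=7  (b history now [(9, 2), (14, 7)])
v15: WRITE d=5  (d history now [(1, 9), (15, 5)])
v16: WRITE b=6  (b history now [(9, 2), (14, 7), (16, 6)])
READ f @v14: history=[(3, 9), (8, 4), (11, 7), (13, 9)] -> pick v13 -> 9
v17: WRITE c=4  (c history now [(5, 2), (7, 0), (17, 4)])
READ c @v8: history=[(5, 2), (7, 0), (17, 4)] -> pick v7 -> 0
READ e @v14: history=[(2, 6), (4, 8), (6, 8), (10, 11), (12, 1)] -> pick v12 -> 1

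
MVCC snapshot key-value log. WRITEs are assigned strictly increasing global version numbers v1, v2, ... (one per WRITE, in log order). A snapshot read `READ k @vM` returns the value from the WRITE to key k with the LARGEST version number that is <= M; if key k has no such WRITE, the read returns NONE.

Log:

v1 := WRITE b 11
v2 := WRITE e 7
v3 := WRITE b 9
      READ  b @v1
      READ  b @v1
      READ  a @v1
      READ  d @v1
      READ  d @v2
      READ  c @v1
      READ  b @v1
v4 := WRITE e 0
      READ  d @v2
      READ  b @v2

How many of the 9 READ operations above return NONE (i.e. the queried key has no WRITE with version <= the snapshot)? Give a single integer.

Answer: 5

Derivation:
v1: WRITE b=11  (b history now [(1, 11)])
v2: WRITE e=7  (e history now [(2, 7)])
v3: WRITE b=9  (b history now [(1, 11), (3, 9)])
READ b @v1: history=[(1, 11), (3, 9)] -> pick v1 -> 11
READ b @v1: history=[(1, 11), (3, 9)] -> pick v1 -> 11
READ a @v1: history=[] -> no version <= 1 -> NONE
READ d @v1: history=[] -> no version <= 1 -> NONE
READ d @v2: history=[] -> no version <= 2 -> NONE
READ c @v1: history=[] -> no version <= 1 -> NONE
READ b @v1: history=[(1, 11), (3, 9)] -> pick v1 -> 11
v4: WRITE e=0  (e history now [(2, 7), (4, 0)])
READ d @v2: history=[] -> no version <= 2 -> NONE
READ b @v2: history=[(1, 11), (3, 9)] -> pick v1 -> 11
Read results in order: ['11', '11', 'NONE', 'NONE', 'NONE', 'NONE', '11', 'NONE', '11']
NONE count = 5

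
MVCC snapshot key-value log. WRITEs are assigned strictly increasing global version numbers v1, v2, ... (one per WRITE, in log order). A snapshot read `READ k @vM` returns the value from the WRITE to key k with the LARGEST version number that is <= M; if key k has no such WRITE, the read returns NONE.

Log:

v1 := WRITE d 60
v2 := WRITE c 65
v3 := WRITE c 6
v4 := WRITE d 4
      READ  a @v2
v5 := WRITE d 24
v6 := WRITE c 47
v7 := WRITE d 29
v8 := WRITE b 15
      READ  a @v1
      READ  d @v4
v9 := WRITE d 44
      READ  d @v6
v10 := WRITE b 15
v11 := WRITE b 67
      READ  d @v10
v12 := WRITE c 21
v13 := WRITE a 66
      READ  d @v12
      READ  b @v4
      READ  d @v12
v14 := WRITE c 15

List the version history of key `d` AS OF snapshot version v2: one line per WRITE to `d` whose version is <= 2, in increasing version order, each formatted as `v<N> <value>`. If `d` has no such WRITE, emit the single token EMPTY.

Scan writes for key=d with version <= 2:
  v1 WRITE d 60 -> keep
  v2 WRITE c 65 -> skip
  v3 WRITE c 6 -> skip
  v4 WRITE d 4 -> drop (> snap)
  v5 WRITE d 24 -> drop (> snap)
  v6 WRITE c 47 -> skip
  v7 WRITE d 29 -> drop (> snap)
  v8 WRITE b 15 -> skip
  v9 WRITE d 44 -> drop (> snap)
  v10 WRITE b 15 -> skip
  v11 WRITE b 67 -> skip
  v12 WRITE c 21 -> skip
  v13 WRITE a 66 -> skip
  v14 WRITE c 15 -> skip
Collected: [(1, 60)]

Answer: v1 60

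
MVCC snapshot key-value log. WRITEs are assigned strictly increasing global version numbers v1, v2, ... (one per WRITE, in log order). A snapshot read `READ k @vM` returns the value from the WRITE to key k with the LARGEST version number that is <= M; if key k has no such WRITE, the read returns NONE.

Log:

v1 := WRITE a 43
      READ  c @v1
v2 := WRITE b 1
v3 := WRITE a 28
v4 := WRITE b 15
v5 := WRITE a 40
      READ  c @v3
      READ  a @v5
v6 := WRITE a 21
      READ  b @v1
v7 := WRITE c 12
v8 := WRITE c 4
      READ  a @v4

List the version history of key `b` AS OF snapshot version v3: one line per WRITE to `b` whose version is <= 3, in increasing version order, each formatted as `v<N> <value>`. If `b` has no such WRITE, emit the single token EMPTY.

Answer: v2 1

Derivation:
Scan writes for key=b with version <= 3:
  v1 WRITE a 43 -> skip
  v2 WRITE b 1 -> keep
  v3 WRITE a 28 -> skip
  v4 WRITE b 15 -> drop (> snap)
  v5 WRITE a 40 -> skip
  v6 WRITE a 21 -> skip
  v7 WRITE c 12 -> skip
  v8 WRITE c 4 -> skip
Collected: [(2, 1)]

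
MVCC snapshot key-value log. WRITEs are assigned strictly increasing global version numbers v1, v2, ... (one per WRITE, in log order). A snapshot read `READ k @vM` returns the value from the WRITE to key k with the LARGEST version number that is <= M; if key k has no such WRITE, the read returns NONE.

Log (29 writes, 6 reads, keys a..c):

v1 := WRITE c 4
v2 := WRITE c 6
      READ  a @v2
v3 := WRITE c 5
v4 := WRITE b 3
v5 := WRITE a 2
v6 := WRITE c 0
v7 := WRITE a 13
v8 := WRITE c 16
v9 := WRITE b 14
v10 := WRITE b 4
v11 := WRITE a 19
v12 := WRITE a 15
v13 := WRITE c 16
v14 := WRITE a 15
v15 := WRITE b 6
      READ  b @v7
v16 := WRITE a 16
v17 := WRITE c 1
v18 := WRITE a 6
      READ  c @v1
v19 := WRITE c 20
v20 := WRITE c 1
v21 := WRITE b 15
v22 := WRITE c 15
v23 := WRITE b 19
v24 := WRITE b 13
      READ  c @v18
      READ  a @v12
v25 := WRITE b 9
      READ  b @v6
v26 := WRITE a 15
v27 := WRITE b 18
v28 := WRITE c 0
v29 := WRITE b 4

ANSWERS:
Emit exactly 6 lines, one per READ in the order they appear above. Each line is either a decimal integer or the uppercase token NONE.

v1: WRITE c=4  (c history now [(1, 4)])
v2: WRITE c=6  (c history now [(1, 4), (2, 6)])
READ a @v2: history=[] -> no version <= 2 -> NONE
v3: WRITE c=5  (c history now [(1, 4), (2, 6), (3, 5)])
v4: WRITE b=3  (b history now [(4, 3)])
v5: WRITE a=2  (a history now [(5, 2)])
v6: WRITE c=0  (c history now [(1, 4), (2, 6), (3, 5), (6, 0)])
v7: WRITE a=13  (a history now [(5, 2), (7, 13)])
v8: WRITE c=16  (c history now [(1, 4), (2, 6), (3, 5), (6, 0), (8, 16)])
v9: WRITE b=14  (b history now [(4, 3), (9, 14)])
v10: WRITE b=4  (b history now [(4, 3), (9, 14), (10, 4)])
v11: WRITE a=19  (a history now [(5, 2), (7, 13), (11, 19)])
v12: WRITE a=15  (a history now [(5, 2), (7, 13), (11, 19), (12, 15)])
v13: WRITE c=16  (c history now [(1, 4), (2, 6), (3, 5), (6, 0), (8, 16), (13, 16)])
v14: WRITE a=15  (a history now [(5, 2), (7, 13), (11, 19), (12, 15), (14, 15)])
v15: WRITE b=6  (b history now [(4, 3), (9, 14), (10, 4), (15, 6)])
READ b @v7: history=[(4, 3), (9, 14), (10, 4), (15, 6)] -> pick v4 -> 3
v16: WRITE a=16  (a history now [(5, 2), (7, 13), (11, 19), (12, 15), (14, 15), (16, 16)])
v17: WRITE c=1  (c history now [(1, 4), (2, 6), (3, 5), (6, 0), (8, 16), (13, 16), (17, 1)])
v18: WRITE a=6  (a history now [(5, 2), (7, 13), (11, 19), (12, 15), (14, 15), (16, 16), (18, 6)])
READ c @v1: history=[(1, 4), (2, 6), (3, 5), (6, 0), (8, 16), (13, 16), (17, 1)] -> pick v1 -> 4
v19: WRITE c=20  (c history now [(1, 4), (2, 6), (3, 5), (6, 0), (8, 16), (13, 16), (17, 1), (19, 20)])
v20: WRITE c=1  (c history now [(1, 4), (2, 6), (3, 5), (6, 0), (8, 16), (13, 16), (17, 1), (19, 20), (20, 1)])
v21: WRITE b=15  (b history now [(4, 3), (9, 14), (10, 4), (15, 6), (21, 15)])
v22: WRITE c=15  (c history now [(1, 4), (2, 6), (3, 5), (6, 0), (8, 16), (13, 16), (17, 1), (19, 20), (20, 1), (22, 15)])
v23: WRITE b=19  (b history now [(4, 3), (9, 14), (10, 4), (15, 6), (21, 15), (23, 19)])
v24: WRITE b=13  (b history now [(4, 3), (9, 14), (10, 4), (15, 6), (21, 15), (23, 19), (24, 13)])
READ c @v18: history=[(1, 4), (2, 6), (3, 5), (6, 0), (8, 16), (13, 16), (17, 1), (19, 20), (20, 1), (22, 15)] -> pick v17 -> 1
READ a @v12: history=[(5, 2), (7, 13), (11, 19), (12, 15), (14, 15), (16, 16), (18, 6)] -> pick v12 -> 15
v25: WRITE b=9  (b history now [(4, 3), (9, 14), (10, 4), (15, 6), (21, 15), (23, 19), (24, 13), (25, 9)])
READ b @v6: history=[(4, 3), (9, 14), (10, 4), (15, 6), (21, 15), (23, 19), (24, 13), (25, 9)] -> pick v4 -> 3
v26: WRITE a=15  (a history now [(5, 2), (7, 13), (11, 19), (12, 15), (14, 15), (16, 16), (18, 6), (26, 15)])
v27: WRITE b=18  (b history now [(4, 3), (9, 14), (10, 4), (15, 6), (21, 15), (23, 19), (24, 13), (25, 9), (27, 18)])
v28: WRITE c=0  (c history now [(1, 4), (2, 6), (3, 5), (6, 0), (8, 16), (13, 16), (17, 1), (19, 20), (20, 1), (22, 15), (28, 0)])
v29: WRITE b=4  (b history now [(4, 3), (9, 14), (10, 4), (15, 6), (21, 15), (23, 19), (24, 13), (25, 9), (27, 18), (29, 4)])

Answer: NONE
3
4
1
15
3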